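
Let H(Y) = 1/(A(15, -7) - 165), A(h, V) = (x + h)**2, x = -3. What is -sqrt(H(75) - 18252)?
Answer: -I*sqrt(8049153)/21 ≈ -135.1*I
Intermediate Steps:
A(h, V) = (-3 + h)**2
H(Y) = -1/21 (H(Y) = 1/((-3 + 15)**2 - 165) = 1/(12**2 - 165) = 1/(144 - 165) = 1/(-21) = -1/21)
-sqrt(H(75) - 18252) = -sqrt(-1/21 - 18252) = -sqrt(-383293/21) = -I*sqrt(8049153)/21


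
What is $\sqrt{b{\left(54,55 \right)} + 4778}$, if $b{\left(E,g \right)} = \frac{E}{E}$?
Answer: $9 \sqrt{59} \approx 69.13$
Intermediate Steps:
$b{\left(E,g \right)} = 1$
$\sqrt{b{\left(54,55 \right)} + 4778} = \sqrt{1 + 4778} = \sqrt{4779} = 9 \sqrt{59}$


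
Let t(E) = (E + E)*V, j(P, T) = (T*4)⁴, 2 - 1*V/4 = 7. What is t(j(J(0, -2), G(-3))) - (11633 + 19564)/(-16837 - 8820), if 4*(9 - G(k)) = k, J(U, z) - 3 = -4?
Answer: -2374238198283/25657 ≈ -9.2538e+7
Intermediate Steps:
J(U, z) = -1 (J(U, z) = 3 - 4 = -1)
G(k) = 9 - k/4
V = -20 (V = 8 - 4*7 = 8 - 28 = -20)
j(P, T) = 256*T⁴ (j(P, T) = (4*T)⁴ = 256*T⁴)
t(E) = -40*E (t(E) = (E + E)*(-20) = (2*E)*(-20) = -40*E)
t(j(J(0, -2), G(-3))) - (11633 + 19564)/(-16837 - 8820) = -10240*(9 - ¼*(-3))⁴ - (11633 + 19564)/(-16837 - 8820) = -10240*(9 + ¾)⁴ - 31197/(-25657) = -10240*(39/4)⁴ - 31197*(-1)/25657 = -10240*2313441/256 - 1*(-31197/25657) = -40*2313441 + 31197/25657 = -92537640 + 31197/25657 = -2374238198283/25657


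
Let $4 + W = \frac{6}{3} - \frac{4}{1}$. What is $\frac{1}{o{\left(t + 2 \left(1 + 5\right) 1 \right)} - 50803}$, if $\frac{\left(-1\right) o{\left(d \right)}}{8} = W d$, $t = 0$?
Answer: $- \frac{1}{50227} \approx -1.991 \cdot 10^{-5}$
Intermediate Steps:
$W = -6$ ($W = -4 + \left(\frac{6}{3} - \frac{4}{1}\right) = -4 + \left(6 \cdot \frac{1}{3} - 4\right) = -4 + \left(2 - 4\right) = -4 - 2 = -6$)
$o{\left(d \right)} = 48 d$ ($o{\left(d \right)} = - 8 \left(- 6 d\right) = 48 d$)
$\frac{1}{o{\left(t + 2 \left(1 + 5\right) 1 \right)} - 50803} = \frac{1}{48 \left(0 + 2 \left(1 + 5\right) 1\right) - 50803} = \frac{1}{48 \left(0 + 2 \cdot 6 \cdot 1\right) - 50803} = \frac{1}{48 \left(0 + 2 \cdot 6\right) - 50803} = \frac{1}{48 \left(0 + 12\right) - 50803} = \frac{1}{48 \cdot 12 - 50803} = \frac{1}{576 - 50803} = \frac{1}{-50227} = - \frac{1}{50227}$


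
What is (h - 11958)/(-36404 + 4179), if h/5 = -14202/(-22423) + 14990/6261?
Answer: 1676663241614/4524080736675 ≈ 0.37061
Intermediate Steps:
h = 2125197460/140390403 (h = 5*(-14202/(-22423) + 14990/6261) = 5*(-14202*(-1/22423) + 14990*(1/6261)) = 5*(14202/22423 + 14990/6261) = 5*(425039492/140390403) = 2125197460/140390403 ≈ 15.138)
(h - 11958)/(-36404 + 4179) = (2125197460/140390403 - 11958)/(-36404 + 4179) = -1676663241614/140390403/(-32225) = -1676663241614/140390403*(-1/32225) = 1676663241614/4524080736675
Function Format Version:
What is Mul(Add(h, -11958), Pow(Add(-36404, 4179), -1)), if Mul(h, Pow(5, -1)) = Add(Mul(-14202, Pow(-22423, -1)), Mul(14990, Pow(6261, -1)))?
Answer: Rational(1676663241614, 4524080736675) ≈ 0.37061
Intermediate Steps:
h = Rational(2125197460, 140390403) (h = Mul(5, Add(Mul(-14202, Pow(-22423, -1)), Mul(14990, Pow(6261, -1)))) = Mul(5, Add(Mul(-14202, Rational(-1, 22423)), Mul(14990, Rational(1, 6261)))) = Mul(5, Add(Rational(14202, 22423), Rational(14990, 6261))) = Mul(5, Rational(425039492, 140390403)) = Rational(2125197460, 140390403) ≈ 15.138)
Mul(Add(h, -11958), Pow(Add(-36404, 4179), -1)) = Mul(Add(Rational(2125197460, 140390403), -11958), Pow(Add(-36404, 4179), -1)) = Mul(Rational(-1676663241614, 140390403), Pow(-32225, -1)) = Mul(Rational(-1676663241614, 140390403), Rational(-1, 32225)) = Rational(1676663241614, 4524080736675)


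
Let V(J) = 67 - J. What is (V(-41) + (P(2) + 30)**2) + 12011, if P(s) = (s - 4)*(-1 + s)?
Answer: 12903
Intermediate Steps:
P(s) = (-1 + s)*(-4 + s) (P(s) = (-4 + s)*(-1 + s) = (-1 + s)*(-4 + s))
(V(-41) + (P(2) + 30)**2) + 12011 = ((67 - 1*(-41)) + ((4 + 2**2 - 5*2) + 30)**2) + 12011 = ((67 + 41) + ((4 + 4 - 10) + 30)**2) + 12011 = (108 + (-2 + 30)**2) + 12011 = (108 + 28**2) + 12011 = (108 + 784) + 12011 = 892 + 12011 = 12903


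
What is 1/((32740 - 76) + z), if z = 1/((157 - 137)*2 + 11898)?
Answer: 11938/389942833 ≈ 3.0615e-5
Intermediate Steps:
z = 1/11938 (z = 1/(20*2 + 11898) = 1/(40 + 11898) = 1/11938 ≈ 8.3766e-5)
1/((32740 - 76) + z) = 1/((32740 - 76) + 1/11938) = 1/(32664 + 1/11938) = 1/(389942833/11938) = 11938/389942833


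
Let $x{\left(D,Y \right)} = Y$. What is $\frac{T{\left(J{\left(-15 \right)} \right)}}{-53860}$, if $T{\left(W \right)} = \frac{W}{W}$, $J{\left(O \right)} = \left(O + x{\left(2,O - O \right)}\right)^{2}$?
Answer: $- \frac{1}{53860} \approx -1.8567 \cdot 10^{-5}$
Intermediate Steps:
$J{\left(O \right)} = O^{2}$ ($J{\left(O \right)} = \left(O + \left(O - O\right)\right)^{2} = \left(O + 0\right)^{2} = O^{2}$)
$T{\left(W \right)} = 1$
$\frac{T{\left(J{\left(-15 \right)} \right)}}{-53860} = 1 \frac{1}{-53860} = 1 \left(- \frac{1}{53860}\right) = - \frac{1}{53860}$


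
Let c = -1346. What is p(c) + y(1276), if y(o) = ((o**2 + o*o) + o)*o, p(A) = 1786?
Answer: 4156735114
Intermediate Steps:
y(o) = o*(o + 2*o**2) (y(o) = ((o**2 + o**2) + o)*o = (2*o**2 + o)*o = (o + 2*o**2)*o = o*(o + 2*o**2))
p(c) + y(1276) = 1786 + 1276**2*(1 + 2*1276) = 1786 + 1628176*(1 + 2552) = 1786 + 1628176*2553 = 1786 + 4156733328 = 4156735114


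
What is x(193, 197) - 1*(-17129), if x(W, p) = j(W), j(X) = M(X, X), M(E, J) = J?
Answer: 17322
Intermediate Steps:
j(X) = X
x(W, p) = W
x(193, 197) - 1*(-17129) = 193 - 1*(-17129) = 193 + 17129 = 17322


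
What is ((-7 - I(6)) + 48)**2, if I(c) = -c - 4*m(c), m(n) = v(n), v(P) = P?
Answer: 5041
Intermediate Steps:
m(n) = n
I(c) = -5*c (I(c) = -c - 4*c = -5*c)
((-7 - I(6)) + 48)**2 = ((-7 - (-5)*6) + 48)**2 = ((-7 - 1*(-30)) + 48)**2 = ((-7 + 30) + 48)**2 = (23 + 48)**2 = 71**2 = 5041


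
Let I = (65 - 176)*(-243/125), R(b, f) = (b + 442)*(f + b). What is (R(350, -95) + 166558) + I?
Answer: 46091723/125 ≈ 3.6873e+5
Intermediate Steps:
R(b, f) = (442 + b)*(b + f)
I = 26973/125 (I = -(-26973)/125 = -111*(-243/125) = 26973/125 ≈ 215.78)
(R(350, -95) + 166558) + I = ((350² + 442*350 + 442*(-95) + 350*(-95)) + 166558) + 26973/125 = ((122500 + 154700 - 41990 - 33250) + 166558) + 26973/125 = (201960 + 166558) + 26973/125 = 368518 + 26973/125 = 46091723/125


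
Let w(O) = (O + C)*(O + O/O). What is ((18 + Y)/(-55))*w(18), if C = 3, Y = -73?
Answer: 399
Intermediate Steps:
w(O) = (1 + O)*(3 + O) (w(O) = (O + 3)*(O + O/O) = (3 + O)*(O + 1) = (3 + O)*(1 + O) = (1 + O)*(3 + O))
((18 + Y)/(-55))*w(18) = ((18 - 73)/(-55))*(3 + 18**2 + 4*18) = (-55*(-1/55))*(3 + 324 + 72) = 1*399 = 399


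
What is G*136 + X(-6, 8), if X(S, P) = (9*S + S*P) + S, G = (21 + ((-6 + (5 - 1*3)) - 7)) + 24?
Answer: 4516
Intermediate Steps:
G = 34 (G = (21 + ((-6 + (5 - 3)) - 7)) + 24 = (21 + ((-6 + 2) - 7)) + 24 = (21 + (-4 - 7)) + 24 = (21 - 11) + 24 = 10 + 24 = 34)
X(S, P) = 10*S + P*S (X(S, P) = (9*S + P*S) + S = 10*S + P*S)
G*136 + X(-6, 8) = 34*136 - 6*(10 + 8) = 4624 - 6*18 = 4624 - 108 = 4516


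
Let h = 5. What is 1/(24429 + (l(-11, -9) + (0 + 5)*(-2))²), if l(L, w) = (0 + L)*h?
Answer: 1/28654 ≈ 3.4899e-5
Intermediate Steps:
l(L, w) = 5*L (l(L, w) = (0 + L)*5 = L*5 = 5*L)
1/(24429 + (l(-11, -9) + (0 + 5)*(-2))²) = 1/(24429 + (5*(-11) + (0 + 5)*(-2))²) = 1/(24429 + (-55 + 5*(-2))²) = 1/(24429 + (-55 - 10)²) = 1/(24429 + (-65)²) = 1/(24429 + 4225) = 1/28654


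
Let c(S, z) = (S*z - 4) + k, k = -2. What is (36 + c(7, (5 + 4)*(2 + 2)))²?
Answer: 79524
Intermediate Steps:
c(S, z) = -6 + S*z (c(S, z) = (S*z - 4) - 2 = (-4 + S*z) - 2 = -6 + S*z)
(36 + c(7, (5 + 4)*(2 + 2)))² = (36 + (-6 + 7*((5 + 4)*(2 + 2))))² = (36 + (-6 + 7*(9*4)))² = (36 + (-6 + 7*36))² = (36 + (-6 + 252))² = (36 + 246)² = 282² = 79524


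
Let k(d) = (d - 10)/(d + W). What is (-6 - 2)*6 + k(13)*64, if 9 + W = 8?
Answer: -32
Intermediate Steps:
W = -1 (W = -9 + 8 = -1)
k(d) = (-10 + d)/(-1 + d) (k(d) = (d - 10)/(d - 1) = (-10 + d)/(-1 + d))
(-6 - 2)*6 + k(13)*64 = (-6 - 2)*6 + ((-10 + 13)/(-1 + 13))*64 = -8*6 + (3/12)*64 = -48 + ((1/12)*3)*64 = -48 + (1/4)*64 = -48 + 16 = -32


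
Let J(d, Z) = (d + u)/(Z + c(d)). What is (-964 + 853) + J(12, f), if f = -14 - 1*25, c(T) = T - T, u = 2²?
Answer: -4345/39 ≈ -111.41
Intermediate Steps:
u = 4
c(T) = 0
f = -39 (f = -14 - 25 = -39)
J(d, Z) = (4 + d)/Z (J(d, Z) = (d + 4)/(Z + 0) = (4 + d)/Z)
(-964 + 853) + J(12, f) = (-964 + 853) + (4 + 12)/(-39) = -111 - 1/39*16 = -111 - 16/39 = -4345/39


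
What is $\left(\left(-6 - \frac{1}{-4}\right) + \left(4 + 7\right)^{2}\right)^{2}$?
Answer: $\frac{212521}{16} \approx 13283.0$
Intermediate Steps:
$\left(\left(-6 - \frac{1}{-4}\right) + \left(4 + 7\right)^{2}\right)^{2} = \left(\left(-6 - - \frac{1}{4}\right) + 11^{2}\right)^{2} = \left(\left(-6 + \frac{1}{4}\right) + 121\right)^{2} = \left(- \frac{23}{4} + 121\right)^{2} = \left(\frac{461}{4}\right)^{2} = \frac{212521}{16}$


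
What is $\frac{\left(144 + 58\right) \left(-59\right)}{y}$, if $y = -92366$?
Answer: $\frac{5959}{46183} \approx 0.12903$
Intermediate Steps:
$\frac{\left(144 + 58\right) \left(-59\right)}{y} = \frac{\left(144 + 58\right) \left(-59\right)}{-92366} = 202 \left(-59\right) \left(- \frac{1}{92366}\right) = \left(-11918\right) \left(- \frac{1}{92366}\right) = \frac{5959}{46183}$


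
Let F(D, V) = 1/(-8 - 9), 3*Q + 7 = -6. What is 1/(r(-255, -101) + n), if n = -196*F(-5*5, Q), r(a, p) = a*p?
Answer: 17/438031 ≈ 3.8810e-5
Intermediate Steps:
Q = -13/3 (Q = -7/3 + (⅓)*(-6) = -7/3 - 2 = -13/3 ≈ -4.3333)
F(D, V) = -1/17 (F(D, V) = 1/(-17) = -1/17)
n = 196/17 (n = -196*(-1/17) = 196/17 ≈ 11.529)
1/(r(-255, -101) + n) = 1/(-255*(-101) + 196/17) = 1/(25755 + 196/17) = 1/(438031/17) = 17/438031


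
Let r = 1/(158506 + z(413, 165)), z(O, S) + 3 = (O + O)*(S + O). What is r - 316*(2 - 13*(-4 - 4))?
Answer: -21301144775/635931 ≈ -33496.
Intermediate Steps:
z(O, S) = -3 + 2*O*(O + S) (z(O, S) = -3 + (O + O)*(S + O) = -3 + (2*O)*(O + S) = -3 + 2*O*(O + S))
r = 1/635931 (r = 1/(158506 + (-3 + 2*413**2 + 2*413*165)) = 1/(158506 + (-3 + 2*170569 + 136290)) = 1/(158506 + (-3 + 341138 + 136290)) = 1/(158506 + 477425) = 1/635931 ≈ 1.5725e-6)
r - 316*(2 - 13*(-4 - 4)) = 1/635931 - 316*(2 - 13*(-4 - 4)) = 1/635931 - 316*(2 - 13*(-8)) = 1/635931 - 316*(2 + 104) = 1/635931 - 316*106 = 1/635931 - 33496 = -21301144775/635931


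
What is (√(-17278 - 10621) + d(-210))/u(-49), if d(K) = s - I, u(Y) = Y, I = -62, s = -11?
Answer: -51/49 - I*√27899/49 ≈ -1.0408 - 3.4088*I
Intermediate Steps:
d(K) = 51 (d(K) = -11 - 1*(-62) = -11 + 62 = 51)
(√(-17278 - 10621) + d(-210))/u(-49) = (√(-17278 - 10621) + 51)/(-49) = (√(-27899) + 51)*(-1/49) = (I*√27899 + 51)*(-1/49) = (51 + I*√27899)*(-1/49) = -51/49 - I*√27899/49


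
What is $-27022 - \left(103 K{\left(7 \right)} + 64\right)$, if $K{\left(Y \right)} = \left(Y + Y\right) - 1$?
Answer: $-28425$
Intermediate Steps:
$K{\left(Y \right)} = -1 + 2 Y$ ($K{\left(Y \right)} = 2 Y - 1 = -1 + 2 Y$)
$-27022 - \left(103 K{\left(7 \right)} + 64\right) = -27022 - \left(103 \left(-1 + 2 \cdot 7\right) + 64\right) = -27022 - \left(103 \left(-1 + 14\right) + 64\right) = -27022 - \left(103 \cdot 13 + 64\right) = -27022 - \left(1339 + 64\right) = -27022 - 1403 = -28425$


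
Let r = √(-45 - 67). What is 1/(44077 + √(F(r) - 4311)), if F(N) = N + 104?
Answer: 1/(44077 + √(-4207 + 4*I*√7)) ≈ 2.2687e-5 - 3.339e-8*I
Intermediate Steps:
r = 4*I*√7 (r = √(-112) = 4*I*√7 ≈ 10.583*I)
F(N) = 104 + N
1/(44077 + √(F(r) - 4311)) = 1/(44077 + √((104 + 4*I*√7) - 4311)) = 1/(44077 + √(-4207 + 4*I*√7))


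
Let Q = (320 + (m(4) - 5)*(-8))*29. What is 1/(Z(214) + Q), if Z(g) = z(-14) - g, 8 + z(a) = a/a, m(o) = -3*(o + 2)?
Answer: 1/14395 ≈ 6.9469e-5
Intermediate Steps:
m(o) = -6 - 3*o (m(o) = -3*(2 + o) = -6 - 3*o)
z(a) = -7 (z(a) = -8 + a/a = -8 + 1 = -7)
Z(g) = -7 - g
Q = 14616 (Q = (320 + ((-6 - 3*4) - 5)*(-8))*29 = (320 + ((-6 - 12) - 5)*(-8))*29 = (320 + (-18 - 5)*(-8))*29 = (320 - 23*(-8))*29 = (320 + 184)*29 = 504*29 = 14616)
1/(Z(214) + Q) = 1/((-7 - 1*214) + 14616) = 1/((-7 - 214) + 14616) = 1/(-221 + 14616) = 1/14395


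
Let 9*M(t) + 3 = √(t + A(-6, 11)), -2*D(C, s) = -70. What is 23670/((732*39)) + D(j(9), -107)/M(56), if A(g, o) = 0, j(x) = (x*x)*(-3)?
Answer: 1560575/74542 + 630*√14/47 ≈ 71.090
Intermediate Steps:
j(x) = -3*x² (j(x) = x²*(-3) = -3*x²)
D(C, s) = 35 (D(C, s) = -½*(-70) = 35)
M(t) = -⅓ + √t/9 (M(t) = -⅓ + √(t + 0)/9 = -⅓ + √t/9)
23670/((732*39)) + D(j(9), -107)/M(56) = 23670/((732*39)) + 35/(-⅓ + √56/9) = 23670/28548 + 35/(-⅓ + (2*√14)/9) = 23670*(1/28548) + 35/(-⅓ + 2*√14/9) = 1315/1586 + 35/(-⅓ + 2*√14/9)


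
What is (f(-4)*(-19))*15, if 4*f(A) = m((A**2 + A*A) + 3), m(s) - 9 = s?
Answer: -3135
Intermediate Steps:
m(s) = 9 + s
f(A) = 3 + A**2/2 (f(A) = (9 + ((A**2 + A*A) + 3))/4 = (9 + ((A**2 + A**2) + 3))/4 = (9 + (2*A**2 + 3))/4 = (9 + (3 + 2*A**2))/4 = (12 + 2*A**2)/4 = 3 + A**2/2)
(f(-4)*(-19))*15 = ((3 + (1/2)*(-4)**2)*(-19))*15 = ((3 + (1/2)*16)*(-19))*15 = ((3 + 8)*(-19))*15 = (11*(-19))*15 = -209*15 = -3135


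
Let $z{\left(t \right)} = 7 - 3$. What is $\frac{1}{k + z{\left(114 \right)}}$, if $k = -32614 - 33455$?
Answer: $- \frac{1}{66065} \approx -1.5137 \cdot 10^{-5}$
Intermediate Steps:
$z{\left(t \right)} = 4$
$k = -66069$
$\frac{1}{k + z{\left(114 \right)}} = \frac{1}{-66069 + 4} = \frac{1}{-66065} = - \frac{1}{66065}$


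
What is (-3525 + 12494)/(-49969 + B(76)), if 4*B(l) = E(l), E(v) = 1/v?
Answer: -2726576/15190575 ≈ -0.17949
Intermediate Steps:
B(l) = 1/(4*l)
(-3525 + 12494)/(-49969 + B(76)) = (-3525 + 12494)/(-49969 + (1/4)/76) = 8969/(-49969 + (1/4)*(1/76)) = 8969/(-49969 + 1/304) = 8969/(-15190575/304) = 8969*(-304/15190575) = -2726576/15190575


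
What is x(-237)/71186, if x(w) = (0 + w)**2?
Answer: 56169/71186 ≈ 0.78905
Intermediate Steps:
x(w) = w**2
x(-237)/71186 = (-237)**2/71186 = 56169*(1/71186) = 56169/71186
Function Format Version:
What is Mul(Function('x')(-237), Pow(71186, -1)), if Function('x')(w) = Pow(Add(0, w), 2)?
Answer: Rational(56169, 71186) ≈ 0.78905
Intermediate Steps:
Function('x')(w) = Pow(w, 2)
Mul(Function('x')(-237), Pow(71186, -1)) = Mul(Pow(-237, 2), Pow(71186, -1)) = Mul(56169, Rational(1, 71186)) = Rational(56169, 71186)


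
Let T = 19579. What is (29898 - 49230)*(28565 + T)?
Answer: -930719808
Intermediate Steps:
(29898 - 49230)*(28565 + T) = (29898 - 49230)*(28565 + 19579) = -19332*48144 = -930719808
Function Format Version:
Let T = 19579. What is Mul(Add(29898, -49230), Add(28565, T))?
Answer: -930719808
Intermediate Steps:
Mul(Add(29898, -49230), Add(28565, T)) = Mul(Add(29898, -49230), Add(28565, 19579)) = Mul(-19332, 48144) = -930719808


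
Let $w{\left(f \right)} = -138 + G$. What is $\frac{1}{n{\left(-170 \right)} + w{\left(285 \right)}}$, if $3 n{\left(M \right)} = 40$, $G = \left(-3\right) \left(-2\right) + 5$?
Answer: $- \frac{3}{341} \approx -0.0087977$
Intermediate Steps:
$G = 11$ ($G = 6 + 5 = 11$)
$n{\left(M \right)} = \frac{40}{3}$ ($n{\left(M \right)} = \frac{1}{3} \cdot 40 = \frac{40}{3}$)
$w{\left(f \right)} = -127$ ($w{\left(f \right)} = -138 + 11 = -127$)
$\frac{1}{n{\left(-170 \right)} + w{\left(285 \right)}} = \frac{1}{\frac{40}{3} - 127} = \frac{1}{- \frac{341}{3}} = - \frac{3}{341}$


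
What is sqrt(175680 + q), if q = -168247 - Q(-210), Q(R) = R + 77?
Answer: sqrt(7566) ≈ 86.983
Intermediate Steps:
Q(R) = 77 + R
q = -168114 (q = -168247 - (77 - 210) = -168247 - 1*(-133) = -168247 + 133 = -168114)
sqrt(175680 + q) = sqrt(175680 - 168114) = sqrt(7566)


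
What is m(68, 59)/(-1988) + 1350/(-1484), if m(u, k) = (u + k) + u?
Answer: -106185/105364 ≈ -1.0078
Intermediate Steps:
m(u, k) = k + 2*u (m(u, k) = (k + u) + u = k + 2*u)
m(68, 59)/(-1988) + 1350/(-1484) = (59 + 2*68)/(-1988) + 1350/(-1484) = (59 + 136)*(-1/1988) + 1350*(-1/1484) = 195*(-1/1988) - 675/742 = -195/1988 - 675/742 = -106185/105364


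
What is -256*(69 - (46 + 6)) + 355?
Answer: -3997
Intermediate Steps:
-256*(69 - (46 + 6)) + 355 = -256*(69 - 1*52) + 355 = -256*(69 - 52) + 355 = -256*17 + 355 = -4352 + 355 = -3997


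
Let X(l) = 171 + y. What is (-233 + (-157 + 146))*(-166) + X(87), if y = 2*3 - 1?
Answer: 40680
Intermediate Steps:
y = 5 (y = 6 - 1 = 5)
X(l) = 176 (X(l) = 171 + 5 = 176)
(-233 + (-157 + 146))*(-166) + X(87) = (-233 + (-157 + 146))*(-166) + 176 = (-233 - 11)*(-166) + 176 = -244*(-166) + 176 = 40504 + 176 = 40680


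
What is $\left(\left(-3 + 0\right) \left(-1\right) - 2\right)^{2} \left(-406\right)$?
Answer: $-406$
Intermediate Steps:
$\left(\left(-3 + 0\right) \left(-1\right) - 2\right)^{2} \left(-406\right) = \left(\left(-3\right) \left(-1\right) - 2\right)^{2} \left(-406\right) = \left(3 - 2\right)^{2} \left(-406\right) = 1^{2} \left(-406\right) = 1 \left(-406\right) = -406$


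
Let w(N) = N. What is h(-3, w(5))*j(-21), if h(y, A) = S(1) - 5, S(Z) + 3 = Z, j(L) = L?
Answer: 147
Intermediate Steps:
S(Z) = -3 + Z
h(y, A) = -7 (h(y, A) = (-3 + 1) - 5 = -2 - 5 = -7)
h(-3, w(5))*j(-21) = -7*(-21) = 147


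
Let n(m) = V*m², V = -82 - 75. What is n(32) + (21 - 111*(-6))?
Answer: -160081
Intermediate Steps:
V = -157
n(m) = -157*m²
n(32) + (21 - 111*(-6)) = -157*32² + (21 - 111*(-6)) = -157*1024 + (21 + 666) = -160768 + 687 = -160081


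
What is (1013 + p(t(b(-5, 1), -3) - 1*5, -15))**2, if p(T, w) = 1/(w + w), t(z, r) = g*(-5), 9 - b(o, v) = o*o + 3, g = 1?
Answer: 923491321/900 ≈ 1.0261e+6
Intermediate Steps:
b(o, v) = 6 - o**2 (b(o, v) = 9 - (o*o + 3) = 9 - (o**2 + 3) = 9 - (3 + o**2) = 9 + (-3 - o**2) = 6 - o**2)
t(z, r) = -5 (t(z, r) = 1*(-5) = -5)
p(T, w) = 1/(2*w)
(1013 + p(t(b(-5, 1), -3) - 1*5, -15))**2 = (1013 + (1/2)/(-15))**2 = (1013 + (1/2)*(-1/15))**2 = (1013 - 1/30)**2 = (30389/30)**2 = 923491321/900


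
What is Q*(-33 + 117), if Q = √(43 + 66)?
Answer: 84*√109 ≈ 876.99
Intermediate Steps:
Q = √109 ≈ 10.440
Q*(-33 + 117) = √109*(-33 + 117) = √109*84 = 84*√109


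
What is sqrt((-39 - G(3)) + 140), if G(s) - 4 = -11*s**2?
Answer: 14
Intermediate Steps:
G(s) = 4 - 11*s**2
sqrt((-39 - G(3)) + 140) = sqrt((-39 - (4 - 11*3**2)) + 140) = sqrt((-39 - (4 - 11*9)) + 140) = sqrt((-39 - (4 - 99)) + 140) = sqrt((-39 - 1*(-95)) + 140) = sqrt((-39 + 95) + 140) = sqrt(56 + 140) = sqrt(196) = 14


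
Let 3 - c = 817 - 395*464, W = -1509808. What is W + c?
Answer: -1327342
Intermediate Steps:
c = 182466 (c = 3 - (817 - 395*464) = 3 - (817 - 183280) = 3 - 1*(-182463) = 3 + 182463 = 182466)
W + c = -1509808 + 182466 = -1327342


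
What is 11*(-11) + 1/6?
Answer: -725/6 ≈ -120.83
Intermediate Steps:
11*(-11) + 1/6 = -121 + ⅙ = -725/6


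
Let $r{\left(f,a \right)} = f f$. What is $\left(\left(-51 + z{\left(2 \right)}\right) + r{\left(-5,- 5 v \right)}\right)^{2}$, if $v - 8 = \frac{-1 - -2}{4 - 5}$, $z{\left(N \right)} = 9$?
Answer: $289$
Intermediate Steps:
$v = 7$ ($v = 8 + \frac{-1 - -2}{4 - 5} = 8 + \frac{-1 + \left(-1 + 3\right)}{-1} = 8 + \left(-1 + 2\right) \left(-1\right) = 8 + 1 \left(-1\right) = 8 - 1 = 7$)
$r{\left(f,a \right)} = f^{2}$
$\left(\left(-51 + z{\left(2 \right)}\right) + r{\left(-5,- 5 v \right)}\right)^{2} = \left(\left(-51 + 9\right) + \left(-5\right)^{2}\right)^{2} = \left(-42 + 25\right)^{2} = \left(-17\right)^{2} = 289$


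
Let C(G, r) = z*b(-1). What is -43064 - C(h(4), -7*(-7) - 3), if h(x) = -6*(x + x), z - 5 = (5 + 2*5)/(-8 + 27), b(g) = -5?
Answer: -817666/19 ≈ -43035.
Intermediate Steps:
z = 110/19 (z = 5 + (5 + 2*5)/(-8 + 27) = 5 + (5 + 10)/19 = 5 + 15*(1/19) = 5 + 15/19 = 110/19 ≈ 5.7895)
h(x) = -12*x
C(G, r) = -550/19 (C(G, r) = (110/19)*(-5) = -550/19)
-43064 - C(h(4), -7*(-7) - 3) = -43064 - 1*(-550/19) = -43064 + 550/19 = -817666/19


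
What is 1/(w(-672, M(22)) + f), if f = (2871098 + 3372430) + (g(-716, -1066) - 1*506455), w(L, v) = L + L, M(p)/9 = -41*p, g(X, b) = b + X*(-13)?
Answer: 1/5743971 ≈ 1.7410e-7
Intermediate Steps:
g(X, b) = b - 13*X
M(p) = -369*p (M(p) = 9*(-41*p) = -369*p)
w(L, v) = 2*L
f = 5745315 (f = (2871098 + 3372430) + ((-1066 - 13*(-716)) - 1*506455) = 6243528 + ((-1066 + 9308) - 506455) = 6243528 + (8242 - 506455) = 6243528 - 498213 = 5745315)
1/(w(-672, M(22)) + f) = 1/(2*(-672) + 5745315) = 1/(-1344 + 5745315) = 1/5743971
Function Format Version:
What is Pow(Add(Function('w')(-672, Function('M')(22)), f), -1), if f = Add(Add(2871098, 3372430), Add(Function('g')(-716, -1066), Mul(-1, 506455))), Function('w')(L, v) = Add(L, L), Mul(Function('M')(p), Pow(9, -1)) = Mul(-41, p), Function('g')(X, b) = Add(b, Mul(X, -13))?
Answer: Rational(1, 5743971) ≈ 1.7410e-7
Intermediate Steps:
Function('g')(X, b) = Add(b, Mul(-13, X))
Function('M')(p) = Mul(-369, p) (Function('M')(p) = Mul(9, Mul(-41, p)) = Mul(-369, p))
Function('w')(L, v) = Mul(2, L)
f = 5745315 (f = Add(Add(2871098, 3372430), Add(Add(-1066, Mul(-13, -716)), Mul(-1, 506455))) = Add(6243528, Add(Add(-1066, 9308), -506455)) = Add(6243528, Add(8242, -506455)) = Add(6243528, -498213) = 5745315)
Pow(Add(Function('w')(-672, Function('M')(22)), f), -1) = Pow(Add(Mul(2, -672), 5745315), -1) = Pow(Add(-1344, 5745315), -1) = Pow(5743971, -1) = Rational(1, 5743971)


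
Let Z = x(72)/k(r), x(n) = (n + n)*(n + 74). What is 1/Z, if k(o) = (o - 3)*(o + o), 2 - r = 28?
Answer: 377/5256 ≈ 0.071728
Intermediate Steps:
r = -26 (r = 2 - 1*28 = 2 - 28 = -26)
k(o) = 2*o*(-3 + o) (k(o) = (-3 + o)*(2*o) = 2*o*(-3 + o))
x(n) = 2*n*(74 + n) (x(n) = (2*n)*(74 + n) = 2*n*(74 + n))
Z = 5256/377 (Z = (2*72*(74 + 72))/((2*(-26)*(-3 - 26))) = (2*72*146)/((2*(-26)*(-29))) = 21024/1508 = 21024*(1/1508) = 5256/377 ≈ 13.942)
1/Z = 1/(5256/377) = 377/5256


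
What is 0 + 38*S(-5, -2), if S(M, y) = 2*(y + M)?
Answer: -532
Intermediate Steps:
S(M, y) = 2*M + 2*y (S(M, y) = 2*(M + y) = 2*M + 2*y)
0 + 38*S(-5, -2) = 0 + 38*(2*(-5) + 2*(-2)) = 0 + 38*(-10 - 4) = 0 + 38*(-14) = 0 - 532 = -532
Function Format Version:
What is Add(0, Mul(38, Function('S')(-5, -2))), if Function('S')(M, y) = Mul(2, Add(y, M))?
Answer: -532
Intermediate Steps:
Function('S')(M, y) = Add(Mul(2, M), Mul(2, y)) (Function('S')(M, y) = Mul(2, Add(M, y)) = Add(Mul(2, M), Mul(2, y)))
Add(0, Mul(38, Function('S')(-5, -2))) = Add(0, Mul(38, Add(Mul(2, -5), Mul(2, -2)))) = Add(0, Mul(38, Add(-10, -4))) = Add(0, Mul(38, -14)) = Add(0, -532) = -532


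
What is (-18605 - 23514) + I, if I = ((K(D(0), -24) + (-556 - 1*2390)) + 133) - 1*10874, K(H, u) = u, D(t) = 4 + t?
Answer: -55830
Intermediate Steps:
I = -13711 (I = ((-24 + (-556 - 1*2390)) + 133) - 1*10874 = ((-24 + (-556 - 2390)) + 133) - 10874 = ((-24 - 2946) + 133) - 10874 = (-2970 + 133) - 10874 = -2837 - 10874 = -13711)
(-18605 - 23514) + I = (-18605 - 23514) - 13711 = -42119 - 13711 = -55830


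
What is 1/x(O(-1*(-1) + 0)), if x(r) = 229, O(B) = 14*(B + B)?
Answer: 1/229 ≈ 0.0043668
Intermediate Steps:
O(B) = 28*B (O(B) = 14*(2*B) = 28*B)
1/x(O(-1*(-1) + 0)) = 1/229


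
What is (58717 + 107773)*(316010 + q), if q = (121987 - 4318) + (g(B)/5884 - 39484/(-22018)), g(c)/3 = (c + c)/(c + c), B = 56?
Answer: 2338561968590096355/32388478 ≈ 7.2204e+10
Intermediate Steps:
g(c) = 3 (g(c) = 3*((c + c)/(c + c)) = 3*((2*c)/((2*c))) = 3*((2*c)*(1/(2*c))) = 3*1 = 3)
q = 7622355830519/64776956 (q = (121987 - 4318) + (3/5884 - 39484/(-22018)) = 117669 + (3*(1/5884) - 39484*(-1/22018)) = 117669 + (3/5884 + 19742/11009) = 117669 + 116194955/64776956 = 7622355830519/64776956 ≈ 1.1767e+5)
(58717 + 107773)*(316010 + q) = (58717 + 107773)*(316010 + 7622355830519/64776956) = 166490*(28092521696079/64776956) = 2338561968590096355/32388478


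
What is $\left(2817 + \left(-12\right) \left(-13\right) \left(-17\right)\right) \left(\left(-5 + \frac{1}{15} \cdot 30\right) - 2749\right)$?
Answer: $-454080$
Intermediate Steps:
$\left(2817 + \left(-12\right) \left(-13\right) \left(-17\right)\right) \left(\left(-5 + \frac{1}{15} \cdot 30\right) - 2749\right) = \left(2817 + 156 \left(-17\right)\right) \left(\left(-5 + \frac{1}{15} \cdot 30\right) - 2749\right) = \left(2817 - 2652\right) \left(\left(-5 + 2\right) - 2749\right) = 165 \left(-3 - 2749\right) = 165 \left(-2752\right) = -454080$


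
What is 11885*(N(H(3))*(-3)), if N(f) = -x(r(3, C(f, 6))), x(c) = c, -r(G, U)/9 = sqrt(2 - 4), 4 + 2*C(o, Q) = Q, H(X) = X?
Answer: -320895*I*sqrt(2) ≈ -4.5381e+5*I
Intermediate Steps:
C(o, Q) = -2 + Q/2
r(G, U) = -9*I*sqrt(2) (r(G, U) = -9*sqrt(2 - 4) = -9*I*sqrt(2))
N(f) = 9*I*sqrt(2) (N(f) = -(-9)*I*sqrt(2) = 9*I*sqrt(2))
11885*(N(H(3))*(-3)) = 11885*((9*I*sqrt(2))*(-3)) = 11885*(-27*I*sqrt(2)) = -320895*I*sqrt(2)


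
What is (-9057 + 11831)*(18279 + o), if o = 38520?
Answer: 157560426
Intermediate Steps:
(-9057 + 11831)*(18279 + o) = (-9057 + 11831)*(18279 + 38520) = 2774*56799 = 157560426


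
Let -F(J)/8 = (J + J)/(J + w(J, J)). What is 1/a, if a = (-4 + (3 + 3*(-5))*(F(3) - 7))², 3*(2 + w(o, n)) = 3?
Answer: 1/135424 ≈ 7.3842e-6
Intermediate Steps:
w(o, n) = -1 (w(o, n) = -2 + (⅓)*3 = -2 + 1 = -1)
F(J) = -16*J/(-1 + J) (F(J) = -8*(J + J)/(J - 1) = -8*2*J/(-1 + J) = -16*J/(-1 + J))
a = 135424 (a = (-4 + (3 + 3*(-5))*(-16*3/(-1 + 3) - 7))² = (-4 + (3 - 15)*(-16*3/2 - 7))² = (-4 - 12*(-16*3*½ - 7))² = (-4 - 12*(-24 - 7))² = (-4 - 12*(-31))² = (-4 + 372)² = 368² = 135424)
1/a = 1/135424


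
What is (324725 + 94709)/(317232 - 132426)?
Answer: 209717/92403 ≈ 2.2696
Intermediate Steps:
(324725 + 94709)/(317232 - 132426) = 419434/184806 = 419434*(1/184806) = 209717/92403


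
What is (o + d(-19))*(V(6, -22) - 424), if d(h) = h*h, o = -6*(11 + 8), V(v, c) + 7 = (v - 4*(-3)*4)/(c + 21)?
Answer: -119795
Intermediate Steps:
V(v, c) = -7 + (48 + v)/(21 + c) (V(v, c) = -7 + (v - 4*(-3)*4)/(c + 21) = -7 + (v + 12*4)/(21 + c) = -7 + (v + 48)/(21 + c) = -7 + (48 + v)/(21 + c))
o = -114 (o = -6*19 = -114)
d(h) = h²
(o + d(-19))*(V(6, -22) - 424) = (-114 + (-19)²)*((-99 + 6 - 7*(-22))/(21 - 22) - 424) = (-114 + 361)*((-99 + 6 + 154)/(-1) - 424) = 247*(-1*61 - 424) = 247*(-61 - 424) = 247*(-485) = -119795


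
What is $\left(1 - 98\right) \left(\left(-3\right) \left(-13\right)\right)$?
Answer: $-3783$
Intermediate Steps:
$\left(1 - 98\right) \left(\left(-3\right) \left(-13\right)\right) = \left(-97\right) 39 = -3783$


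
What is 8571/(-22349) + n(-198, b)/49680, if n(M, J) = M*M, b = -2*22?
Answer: 4170027/10280540 ≈ 0.40562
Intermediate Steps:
b = -44
n(M, J) = M**2
8571/(-22349) + n(-198, b)/49680 = 8571/(-22349) + (-198)**2/49680 = 8571*(-1/22349) + 39204*(1/49680) = -8571/22349 + 363/460 = 4170027/10280540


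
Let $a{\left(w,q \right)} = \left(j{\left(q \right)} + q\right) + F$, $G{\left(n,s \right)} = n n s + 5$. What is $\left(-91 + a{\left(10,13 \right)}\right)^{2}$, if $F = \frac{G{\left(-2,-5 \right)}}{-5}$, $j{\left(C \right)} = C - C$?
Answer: $5625$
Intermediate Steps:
$G{\left(n,s \right)} = 5 + s n^{2}$ ($G{\left(n,s \right)} = n^{2} s + 5 = s n^{2} + 5 = 5 + s n^{2}$)
$j{\left(C \right)} = 0$
$F = 3$ ($F = \frac{5 - 5 \left(-2\right)^{2}}{-5} = \left(5 - 20\right) \left(- \frac{1}{5}\right) = \left(-15\right) \left(- \frac{1}{5}\right) = 3$)
$a{\left(w,q \right)} = 3 + q$ ($a{\left(w,q \right)} = \left(0 + q\right) + 3 = q + 3 = 3 + q$)
$\left(-91 + a{\left(10,13 \right)}\right)^{2} = \left(-91 + \left(3 + 13\right)\right)^{2} = \left(-91 + 16\right)^{2} = \left(-75\right)^{2} = 5625$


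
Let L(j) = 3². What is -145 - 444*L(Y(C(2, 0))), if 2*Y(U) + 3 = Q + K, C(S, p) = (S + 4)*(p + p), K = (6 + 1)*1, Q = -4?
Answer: -4141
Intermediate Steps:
K = 7 (K = 7*1 = 7)
C(S, p) = 2*p*(4 + S) (C(S, p) = (4 + S)*(2*p) = 2*p*(4 + S))
Y(U) = 0 (Y(U) = -3/2 + (-4 + 7)/2 = -3/2 + (½)*3 = -3/2 + 3/2 = 0)
L(j) = 9
-145 - 444*L(Y(C(2, 0))) = -145 - 444*9 = -145 - 3996 = -4141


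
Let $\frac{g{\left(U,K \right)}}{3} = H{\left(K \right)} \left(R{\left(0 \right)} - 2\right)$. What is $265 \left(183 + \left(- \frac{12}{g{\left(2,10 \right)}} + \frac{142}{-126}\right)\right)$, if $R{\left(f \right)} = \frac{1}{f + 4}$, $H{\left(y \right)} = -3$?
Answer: $\frac{431950}{9} \approx 47994.0$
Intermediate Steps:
$R{\left(f \right)} = \frac{1}{4 + f}$
$g{\left(U,K \right)} = \frac{63}{4}$ ($g{\left(U,K \right)} = 3 \left(- 3 \left(\frac{1}{4 + 0} - 2\right)\right) = 3 \left(- 3 \left(\frac{1}{4} - 2\right)\right) = 3 \left(\left(-3\right) \left(- \frac{7}{4}\right)\right) = 3 \cdot \frac{21}{4} = \frac{63}{4}$)
$265 \left(183 + \left(- \frac{12}{g{\left(2,10 \right)}} + \frac{142}{-126}\right)\right) = 265 \left(183 + \left(- \frac{12}{\frac{63}{4}} + \frac{142}{-126}\right)\right) = 265 \left(183 + \left(\left(-12\right) \frac{4}{63} + 142 \left(- \frac{1}{126}\right)\right)\right) = 265 \left(183 - \frac{17}{9}\right) = 265 \cdot \frac{1630}{9} = \frac{431950}{9}$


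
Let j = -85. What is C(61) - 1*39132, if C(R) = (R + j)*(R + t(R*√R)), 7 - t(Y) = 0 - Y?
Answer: -40764 - 1464*√61 ≈ -52198.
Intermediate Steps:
t(Y) = 7 + Y (t(Y) = 7 - (0 - Y) = 7 - (-1)*Y = 7 + Y)
C(R) = (-85 + R)*(7 + R + R^(3/2)) (C(R) = (R - 85)*(R + (7 + R*√R)) = (-85 + R)*(R + (7 + R^(3/2))) = (-85 + R)*(7 + R + R^(3/2)))
C(61) - 1*39132 = (-595 + 61² + 61^(5/2) - 5185*√61 - 78*61) - 1*39132 = (-595 + 3721 + 3721*√61 - 5185*√61 - 4758) - 39132 = (-1632 - 1464*√61) - 39132 = -40764 - 1464*√61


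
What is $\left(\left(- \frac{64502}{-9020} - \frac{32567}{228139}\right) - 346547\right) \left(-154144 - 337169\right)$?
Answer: $\frac{175181278582539310743}{1028906890} \approx 1.7026 \cdot 10^{11}$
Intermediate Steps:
$\left(\left(- \frac{64502}{-9020} - \frac{32567}{228139}\right) - 346547\right) \left(-154144 - 337169\right) = \left(\left(\left(-64502\right) \left(- \frac{1}{9020}\right) - \frac{32567}{228139}\right) - 346547\right) \left(-491313\right) = \left(\left(\frac{32251}{4510} - \frac{32567}{228139}\right) - 346547\right) \left(-491313\right) = \left(\frac{7210833719}{1028906890} - 346547\right) \left(-491313\right) = \left(- \frac{356557385175111}{1028906890}\right) \left(-491313\right) = \frac{175181278582539310743}{1028906890}$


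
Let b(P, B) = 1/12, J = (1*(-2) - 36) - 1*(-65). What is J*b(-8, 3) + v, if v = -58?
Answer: -223/4 ≈ -55.750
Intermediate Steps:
J = 27 (J = (-2 - 36) + 65 = -38 + 65 = 27)
b(P, B) = 1/12
J*b(-8, 3) + v = 27*(1/12) - 58 = 9/4 - 58 = -223/4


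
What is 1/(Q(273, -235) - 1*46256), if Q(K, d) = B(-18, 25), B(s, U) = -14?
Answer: -1/46270 ≈ -2.1612e-5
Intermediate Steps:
Q(K, d) = -14
1/(Q(273, -235) - 1*46256) = 1/(-14 - 1*46256) = 1/(-14 - 46256) = 1/(-46270) = -1/46270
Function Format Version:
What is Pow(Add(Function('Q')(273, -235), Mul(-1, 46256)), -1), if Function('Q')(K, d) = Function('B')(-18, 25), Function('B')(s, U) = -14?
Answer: Rational(-1, 46270) ≈ -2.1612e-5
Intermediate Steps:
Function('Q')(K, d) = -14
Pow(Add(Function('Q')(273, -235), Mul(-1, 46256)), -1) = Pow(Add(-14, Mul(-1, 46256)), -1) = Pow(Add(-14, -46256), -1) = Pow(-46270, -1) = Rational(-1, 46270)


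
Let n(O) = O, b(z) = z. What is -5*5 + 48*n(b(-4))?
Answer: -217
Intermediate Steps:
-5*5 + 48*n(b(-4)) = -5*5 + 48*(-4) = -25 - 192 = -217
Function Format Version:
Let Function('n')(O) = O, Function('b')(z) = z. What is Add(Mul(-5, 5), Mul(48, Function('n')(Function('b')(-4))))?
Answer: -217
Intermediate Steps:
Add(Mul(-5, 5), Mul(48, Function('n')(Function('b')(-4)))) = Add(Mul(-5, 5), Mul(48, -4)) = Add(-25, -192) = -217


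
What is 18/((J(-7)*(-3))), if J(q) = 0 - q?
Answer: -6/7 ≈ -0.85714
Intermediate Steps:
J(q) = -q
18/((J(-7)*(-3))) = 18/((-1*(-7)*(-3))) = 18/((7*(-3))) = 18/(-21) = 18*(-1/21) = -6/7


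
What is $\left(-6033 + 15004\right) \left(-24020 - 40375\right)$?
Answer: $-577687545$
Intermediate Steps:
$\left(-6033 + 15004\right) \left(-24020 - 40375\right) = 8971 \left(-64395\right) = -577687545$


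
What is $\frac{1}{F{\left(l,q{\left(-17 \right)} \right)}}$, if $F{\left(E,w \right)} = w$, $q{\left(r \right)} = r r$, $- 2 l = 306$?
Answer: $\frac{1}{289} \approx 0.0034602$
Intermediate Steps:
$l = -153$ ($l = \left(- \frac{1}{2}\right) 306 = -153$)
$q{\left(r \right)} = r^{2}$
$\frac{1}{F{\left(l,q{\left(-17 \right)} \right)}} = \frac{1}{\left(-17\right)^{2}} = \frac{1}{289}$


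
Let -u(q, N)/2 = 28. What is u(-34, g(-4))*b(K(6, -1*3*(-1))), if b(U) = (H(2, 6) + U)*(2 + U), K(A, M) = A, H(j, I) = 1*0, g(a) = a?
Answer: -2688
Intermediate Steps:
H(j, I) = 0
u(q, N) = -56 (u(q, N) = -2*28 = -56)
b(U) = U*(2 + U) (b(U) = (0 + U)*(2 + U) = U*(2 + U))
u(-34, g(-4))*b(K(6, -1*3*(-1))) = -336*(2 + 6) = -336*8 = -56*48 = -2688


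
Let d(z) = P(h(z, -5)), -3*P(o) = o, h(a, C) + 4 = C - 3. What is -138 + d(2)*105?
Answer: 282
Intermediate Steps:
h(a, C) = -7 + C (h(a, C) = -4 + (C - 3) = -4 + (-3 + C) = -7 + C)
P(o) = -o/3
d(z) = 4 (d(z) = -(-7 - 5)/3 = -1/3*(-12) = 4)
-138 + d(2)*105 = -138 + 4*105 = -138 + 420 = 282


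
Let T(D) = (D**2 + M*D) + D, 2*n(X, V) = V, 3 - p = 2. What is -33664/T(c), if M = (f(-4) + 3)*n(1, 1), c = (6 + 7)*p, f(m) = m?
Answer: -67328/351 ≈ -191.82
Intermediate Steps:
p = 1 (p = 3 - 1*2 = 3 - 2 = 1)
c = 13 (c = (6 + 7)*1 = 13*1 = 13)
n(X, V) = V/2
M = -1/2 (M = (-4 + 3)*((1/2)*1) = -1*1/2 = -1/2 ≈ -0.50000)
T(D) = D**2 + D/2 (T(D) = (D**2 - D/2) + D = D**2 + D/2)
-33664/T(c) = -33664*1/(13*(1/2 + 13)) = -33664/(13*(27/2)) = -33664/351/2 = -33664*2/351 = -67328/351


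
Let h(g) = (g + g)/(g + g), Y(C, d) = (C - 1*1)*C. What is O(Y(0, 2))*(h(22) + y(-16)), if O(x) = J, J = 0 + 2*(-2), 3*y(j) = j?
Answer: 52/3 ≈ 17.333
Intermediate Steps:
y(j) = j/3
Y(C, d) = C*(-1 + C) (Y(C, d) = (C - 1)*C = (-1 + C)*C = C*(-1 + C))
J = -4 (J = 0 - 4 = -4)
O(x) = -4
h(g) = 1 (h(g) = (2*g)/((2*g)) = (2*g)*(1/(2*g)) = 1)
O(Y(0, 2))*(h(22) + y(-16)) = -4*(1 + (⅓)*(-16)) = -4*(1 - 16/3) = -4*(-13/3) = 52/3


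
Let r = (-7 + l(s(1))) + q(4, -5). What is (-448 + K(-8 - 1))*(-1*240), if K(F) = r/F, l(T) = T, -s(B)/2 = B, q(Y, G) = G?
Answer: 321440/3 ≈ 1.0715e+5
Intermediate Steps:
s(B) = -2*B
r = -14 (r = (-7 - 2*1) - 5 = (-7 - 2) - 5 = -9 - 5 = -14)
K(F) = -14/F
(-448 + K(-8 - 1))*(-1*240) = (-448 - 14/(-8 - 1))*(-1*240) = (-448 - 14/(-9))*(-240) = (-448 - 14*(-⅑))*(-240) = (-448 + 14/9)*(-240) = -4018/9*(-240) = 321440/3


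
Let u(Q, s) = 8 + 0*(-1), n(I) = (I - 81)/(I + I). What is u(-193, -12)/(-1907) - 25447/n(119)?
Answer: -5774764203/36233 ≈ -1.5938e+5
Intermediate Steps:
n(I) = (-81 + I)/(2*I) (n(I) = (-81 + I)/((2*I)) = (-81 + I)*(1/(2*I)) = (-81 + I)/(2*I))
u(Q, s) = 8 (u(Q, s) = 8 + 0 = 8)
u(-193, -12)/(-1907) - 25447/n(119) = 8/(-1907) - 25447*238/(-81 + 119) = 8*(-1/1907) - 25447/((½)*(1/119)*38) = -8/1907 - 25447/19/119 = -8/1907 - 25447*119/19 = -8/1907 - 3028193/19 = -5774764203/36233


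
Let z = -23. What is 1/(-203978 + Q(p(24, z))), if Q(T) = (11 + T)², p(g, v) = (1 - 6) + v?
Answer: -1/203689 ≈ -4.9094e-6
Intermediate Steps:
p(g, v) = -5 + v
1/(-203978 + Q(p(24, z))) = 1/(-203978 + (11 + (-5 - 23))²) = 1/(-203978 + (11 - 28)²) = 1/(-203978 + (-17)²) = 1/(-203978 + 289) = 1/(-203689) = -1/203689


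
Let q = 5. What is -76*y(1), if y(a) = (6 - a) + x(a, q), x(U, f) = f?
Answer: -760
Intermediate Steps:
y(a) = 11 - a (y(a) = (6 - a) + 5 = 11 - a)
-76*y(1) = -76*(11 - 1*1) = -76*(11 - 1) = -76*10 = -760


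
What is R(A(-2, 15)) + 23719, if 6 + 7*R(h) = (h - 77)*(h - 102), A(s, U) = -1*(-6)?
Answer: 172843/7 ≈ 24692.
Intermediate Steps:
A(s, U) = 6
R(h) = -6/7 + (-102 + h)*(-77 + h)/7 (R(h) = -6/7 + ((h - 77)*(h - 102))/7 = -6/7 + ((-77 + h)*(-102 + h))/7 = -6/7 + ((-102 + h)*(-77 + h))/7 = -6/7 + (-102 + h)*(-77 + h)/7)
R(A(-2, 15)) + 23719 = (7848/7 - 179/7*6 + (1/7)*6**2) + 23719 = (7848/7 - 1074/7 + (1/7)*36) + 23719 = (7848/7 - 1074/7 + 36/7) + 23719 = 6810/7 + 23719 = 172843/7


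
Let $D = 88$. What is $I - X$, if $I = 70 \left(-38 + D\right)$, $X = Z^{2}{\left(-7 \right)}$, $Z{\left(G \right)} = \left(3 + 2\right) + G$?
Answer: $3496$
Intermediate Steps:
$Z{\left(G \right)} = 5 + G$
$X = 4$ ($X = \left(5 - 7\right)^{2} = \left(-2\right)^{2} = 4$)
$I = 3500$ ($I = 70 \left(-38 + 88\right) = 70 \cdot 50 = 3500$)
$I - X = 3500 - 4 = 3496$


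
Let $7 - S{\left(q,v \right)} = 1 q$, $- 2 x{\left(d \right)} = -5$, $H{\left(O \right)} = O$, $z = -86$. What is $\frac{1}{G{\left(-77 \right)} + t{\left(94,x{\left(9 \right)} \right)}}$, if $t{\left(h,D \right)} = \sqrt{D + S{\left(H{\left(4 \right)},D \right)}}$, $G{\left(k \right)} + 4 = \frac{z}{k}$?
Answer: $- \frac{34188}{33349} - \frac{5929 \sqrt{22}}{33349} \approx -1.8591$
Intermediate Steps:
$x{\left(d \right)} = \frac{5}{2}$ ($x{\left(d \right)} = \left(- \frac{1}{2}\right) \left(-5\right) = \frac{5}{2}$)
$S{\left(q,v \right)} = 7 - q$ ($S{\left(q,v \right)} = 7 - 1 q = 7 - q$)
$G{\left(k \right)} = -4 - \frac{86}{k}$
$t{\left(h,D \right)} = \sqrt{3 + D}$ ($t{\left(h,D \right)} = \sqrt{D + \left(7 - 4\right)} = \sqrt{D + 3} = \sqrt{3 + D}$)
$\frac{1}{G{\left(-77 \right)} + t{\left(94,x{\left(9 \right)} \right)}} = \frac{1}{\left(-4 - \frac{86}{-77}\right) + \sqrt{3 + \frac{5}{2}}} = \frac{1}{\left(-4 - - \frac{86}{77}\right) + \sqrt{\frac{11}{2}}} = \frac{1}{\left(-4 + \frac{86}{77}\right) + \frac{\sqrt{22}}{2}} = \frac{1}{- \frac{222}{77} + \frac{\sqrt{22}}{2}}$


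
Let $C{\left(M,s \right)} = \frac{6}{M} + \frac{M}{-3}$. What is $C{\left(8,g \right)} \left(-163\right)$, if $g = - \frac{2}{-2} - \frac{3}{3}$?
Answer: $\frac{3749}{12} \approx 312.42$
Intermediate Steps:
$g = 0$ ($g = \left(-2\right) \left(- \frac{1}{2}\right) - 1 = 1 - 1 = 0$)
$C{\left(M,s \right)} = \frac{6}{M} - \frac{M}{3}$ ($C{\left(M,s \right)} = \frac{6}{M} + M \left(- \frac{1}{3}\right) = \frac{6}{M} - \frac{M}{3}$)
$C{\left(8,g \right)} \left(-163\right) = \left(\frac{6}{8} - \frac{8}{3}\right) \left(-163\right) = \left(6 \cdot \frac{1}{8} - \frac{8}{3}\right) \left(-163\right) = \left(\frac{3}{4} - \frac{8}{3}\right) \left(-163\right) = \left(- \frac{23}{12}\right) \left(-163\right) = \frac{3749}{12}$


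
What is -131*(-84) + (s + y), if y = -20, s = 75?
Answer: 11059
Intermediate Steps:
-131*(-84) + (s + y) = -131*(-84) + (75 - 20) = 11004 + 55 = 11059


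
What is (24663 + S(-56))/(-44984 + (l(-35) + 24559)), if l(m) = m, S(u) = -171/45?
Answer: -30824/25575 ≈ -1.2052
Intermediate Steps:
S(u) = -19/5 (S(u) = -171*1/45 = -19/5)
(24663 + S(-56))/(-44984 + (l(-35) + 24559)) = (24663 - 19/5)/(-44984 + (-35 + 24559)) = 123296/(5*(-44984 + 24524)) = (123296/5)/(-20460) = (123296/5)*(-1/20460) = -30824/25575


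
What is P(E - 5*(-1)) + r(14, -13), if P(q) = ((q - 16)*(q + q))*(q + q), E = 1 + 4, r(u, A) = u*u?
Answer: -2204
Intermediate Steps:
r(u, A) = u**2
E = 5
P(q) = 4*q**2*(-16 + q) (P(q) = ((-16 + q)*(2*q))*(2*q) = (2*q*(-16 + q))*(2*q) = 4*q**2*(-16 + q))
P(E - 5*(-1)) + r(14, -13) = 4*(5 - 5*(-1))**2*(-16 + (5 - 5*(-1))) + 14**2 = 4*(5 + 5)**2*(-16 + (5 + 5)) + 196 = 4*10**2*(-16 + 10) + 196 = 4*100*(-6) + 196 = -2400 + 196 = -2204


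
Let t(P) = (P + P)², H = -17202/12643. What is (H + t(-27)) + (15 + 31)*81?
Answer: 1786332/269 ≈ 6640.6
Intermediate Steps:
H = -366/269 (H = -17202*1/12643 = -366/269 ≈ -1.3606)
t(P) = 4*P² (t(P) = (2*P)² = 4*P²)
(H + t(-27)) + (15 + 31)*81 = (-366/269 + 4*(-27)²) + (15 + 31)*81 = (-366/269 + 4*729) + 46*81 = (-366/269 + 2916) + 3726 = 784038/269 + 3726 = 1786332/269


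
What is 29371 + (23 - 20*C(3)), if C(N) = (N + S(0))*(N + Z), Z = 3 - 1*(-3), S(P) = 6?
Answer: 27774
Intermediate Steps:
Z = 6 (Z = 3 + 3 = 6)
C(N) = (6 + N)² (C(N) = (N + 6)*(N + 6) = (6 + N)*(6 + N) = (6 + N)²)
29371 + (23 - 20*C(3)) = 29371 + (23 - 20*(36 + 3² + 12*3)) = 29371 + (23 - 20*(36 + 9 + 36)) = 29371 + (23 - 20*81) = 29371 + (23 - 1620) = 29371 - 1597 = 27774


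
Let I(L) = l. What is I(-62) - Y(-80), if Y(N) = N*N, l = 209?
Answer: -6191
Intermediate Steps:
I(L) = 209
Y(N) = N²
I(-62) - Y(-80) = 209 - 1*(-80)² = 209 - 1*6400 = 209 - 6400 = -6191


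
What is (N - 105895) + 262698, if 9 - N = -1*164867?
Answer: 321679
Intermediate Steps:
N = 164876 (N = 9 - (-1)*164867 = 9 - 1*(-164867) = 9 + 164867 = 164876)
(N - 105895) + 262698 = (164876 - 105895) + 262698 = 58981 + 262698 = 321679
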